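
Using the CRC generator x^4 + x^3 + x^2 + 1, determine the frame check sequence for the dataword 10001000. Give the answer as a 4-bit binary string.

1100

Append 4 zeros: 100010000000. Divide by 11101 (XOR where the leading bit is 1):
  pos 0: 10001 XOR 11101 = 01100
  pos 1: 11000 XOR 11101 = 00101
  pos 3: 10100 XOR 11101 = 01001
  pos 4: 10010 XOR 11101 = 01111
  pos 5: 11110 XOR 11101 = 00011
Remainder (last 4 bits) = 1100. This is the CRC / FCS.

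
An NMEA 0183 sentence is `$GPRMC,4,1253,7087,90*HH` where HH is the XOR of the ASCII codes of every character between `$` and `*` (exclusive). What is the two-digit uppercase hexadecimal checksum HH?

XOR the ASCII codes of the payload characters:
  'G' = 0x47 → acc = 0x47
  'P' = 0x50 → acc = 0x17
  'R' = 0x52 → acc = 0x45
  'M' = 0x4D → acc = 0x08
  'C' = 0x43 → acc = 0x4B
  ',' = 0x2C → acc = 0x67
  '4' = 0x34 → acc = 0x53
  ',' = 0x2C → acc = 0x7F
  '1' = 0x31 → acc = 0x4E
  '2' = 0x32 → acc = 0x7C
  '5' = 0x35 → acc = 0x49
  '3' = 0x33 → acc = 0x7A
  ',' = 0x2C → acc = 0x56
  '7' = 0x37 → acc = 0x61
  '0' = 0x30 → acc = 0x51
  '8' = 0x38 → acc = 0x69
  '7' = 0x37 → acc = 0x5E
  ',' = 0x2C → acc = 0x72
  '9' = 0x39 → acc = 0x4B
  '0' = 0x30 → acc = 0x7B
Checksum = 0x7B.

7B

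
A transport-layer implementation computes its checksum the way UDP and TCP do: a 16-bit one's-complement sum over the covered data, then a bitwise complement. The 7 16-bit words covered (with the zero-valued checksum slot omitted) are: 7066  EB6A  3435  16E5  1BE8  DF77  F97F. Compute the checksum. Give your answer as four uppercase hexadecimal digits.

6434

One's-complement addition (fold any carry out of bit 15 back into bit 0):
  0x7066 + 0xEB6A = 0x15BD0 → wrap carry → 0x5BD1
  0x5BD1 + 0x3435 = 0x09006
  0x9006 + 0x16E5 = 0x0A6EB
  0xA6EB + 0x1BE8 = 0x0C2D3
  0xC2D3 + 0xDF77 = 0x1A24A → wrap carry → 0xA24B
  0xA24B + 0xF97F = 0x19BCA → wrap carry → 0x9BCB
One's-complement sum = 0x9BCB.
Checksum = ~0x9BCB & 0xFFFF = 0x6434.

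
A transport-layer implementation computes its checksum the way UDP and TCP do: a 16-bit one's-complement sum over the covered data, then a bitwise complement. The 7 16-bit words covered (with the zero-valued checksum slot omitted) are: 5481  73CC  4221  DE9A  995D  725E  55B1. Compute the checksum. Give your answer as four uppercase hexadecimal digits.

One's-complement addition (fold any carry out of bit 15 back into bit 0):
  0x5481 + 0x73CC = 0x0C84D
  0xC84D + 0x4221 = 0x10A6E → wrap carry → 0x0A6F
  0x0A6F + 0xDE9A = 0x0E909
  0xE909 + 0x995D = 0x18266 → wrap carry → 0x8267
  0x8267 + 0x725E = 0x0F4C5
  0xF4C5 + 0x55B1 = 0x14A76 → wrap carry → 0x4A77
One's-complement sum = 0x4A77.
Checksum = ~0x4A77 & 0xFFFF = 0xB588.

B588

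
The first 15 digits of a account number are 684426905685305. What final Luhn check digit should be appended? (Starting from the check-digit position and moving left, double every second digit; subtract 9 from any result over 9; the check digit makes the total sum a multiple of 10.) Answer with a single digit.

Partial digits right→left: 5 0 3 5 8 6 5 0 9 6 2 4 4 8 6
Double every second digit counting from the check-digit position (so the 1st, 3rd, 5th, ... of the partial from the right).
  doubled (with −9 where >9): 1 6 7 1 9 4 8 3 → sum 39
  kept as-is: 0 5 6 0 6 4 8 → sum 29
Total = 39 + 29 = 68.
Check digit = (10 − (68 mod 10)) mod 10 = 2.

2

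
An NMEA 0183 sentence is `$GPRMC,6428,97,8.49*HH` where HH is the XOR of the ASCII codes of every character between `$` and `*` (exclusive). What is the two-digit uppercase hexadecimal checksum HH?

7A

XOR the ASCII codes of the payload characters:
  'G' = 0x47 → acc = 0x47
  'P' = 0x50 → acc = 0x17
  'R' = 0x52 → acc = 0x45
  'M' = 0x4D → acc = 0x08
  'C' = 0x43 → acc = 0x4B
  ',' = 0x2C → acc = 0x67
  '6' = 0x36 → acc = 0x51
  '4' = 0x34 → acc = 0x65
  '2' = 0x32 → acc = 0x57
  '8' = 0x38 → acc = 0x6F
  ',' = 0x2C → acc = 0x43
  '9' = 0x39 → acc = 0x7A
  '7' = 0x37 → acc = 0x4D
  ',' = 0x2C → acc = 0x61
  '8' = 0x38 → acc = 0x59
  '.' = 0x2E → acc = 0x77
  '4' = 0x34 → acc = 0x43
  '9' = 0x39 → acc = 0x7A
Checksum = 0x7A.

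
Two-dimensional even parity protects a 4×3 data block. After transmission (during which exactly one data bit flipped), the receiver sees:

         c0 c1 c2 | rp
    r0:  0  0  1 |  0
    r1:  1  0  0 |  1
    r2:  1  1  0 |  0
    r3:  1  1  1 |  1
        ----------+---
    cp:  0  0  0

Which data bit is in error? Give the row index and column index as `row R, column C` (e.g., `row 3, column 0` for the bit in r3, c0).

row 0, column 0

Recompute each row's even parity and compare to rp:
  r0: data parity 1, sent rp 0 → mismatch
  r1: data parity 1, sent rp 1 → ok
  r2: data parity 0, sent rp 0 → ok
  r3: data parity 1, sent rp 1 → ok
Recompute each column's even parity and compare to cp:
  c0: data parity 1, sent cp 0 → mismatch
  c1: data parity 0, sent cp 0 → ok
  c2: data parity 0, sent cp 0 → ok
Exactly one row (r0) and one column (c0) fail → the flipped bit is at their intersection.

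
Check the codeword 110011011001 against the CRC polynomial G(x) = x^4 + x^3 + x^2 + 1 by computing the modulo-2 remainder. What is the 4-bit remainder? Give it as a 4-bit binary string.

1110

Modulo-2 division of 110011011001 by 11101:
  pos 0: 11001 XOR 11101 = 00100
  pos 2: 10010 XOR 11101 = 01111
  pos 3: 11111 XOR 11101 = 00010
  pos 6: 10100 XOR 11101 = 01001
  pos 7: 10011 XOR 11101 = 01110
Remainder = 1110 (nonzero — an error is detected).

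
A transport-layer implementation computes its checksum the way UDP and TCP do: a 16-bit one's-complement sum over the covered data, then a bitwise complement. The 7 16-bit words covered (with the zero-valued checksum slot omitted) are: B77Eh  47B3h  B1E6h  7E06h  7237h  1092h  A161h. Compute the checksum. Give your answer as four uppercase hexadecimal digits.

One's-complement addition (fold any carry out of bit 15 back into bit 0):
  0xB77E + 0x47B3 = 0x0FF31
  0xFF31 + 0xB1E6 = 0x1B117 → wrap carry → 0xB118
  0xB118 + 0x7E06 = 0x12F1E → wrap carry → 0x2F1F
  0x2F1F + 0x7237 = 0x0A156
  0xA156 + 0x1092 = 0x0B1E8
  0xB1E8 + 0xA161 = 0x15349 → wrap carry → 0x534A
One's-complement sum = 0x534A.
Checksum = ~0x534A & 0xFFFF = 0xACB5.

ACB5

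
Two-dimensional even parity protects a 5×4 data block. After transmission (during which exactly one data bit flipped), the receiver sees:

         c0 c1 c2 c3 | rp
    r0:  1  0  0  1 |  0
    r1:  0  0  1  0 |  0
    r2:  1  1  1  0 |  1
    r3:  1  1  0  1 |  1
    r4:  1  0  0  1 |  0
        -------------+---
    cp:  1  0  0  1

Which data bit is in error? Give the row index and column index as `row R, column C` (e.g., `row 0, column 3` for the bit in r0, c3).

Recompute each row's even parity and compare to rp:
  r0: data parity 0, sent rp 0 → ok
  r1: data parity 1, sent rp 0 → mismatch
  r2: data parity 1, sent rp 1 → ok
  r3: data parity 1, sent rp 1 → ok
  r4: data parity 0, sent rp 0 → ok
Recompute each column's even parity and compare to cp:
  c0: data parity 0, sent cp 1 → mismatch
  c1: data parity 0, sent cp 0 → ok
  c2: data parity 0, sent cp 0 → ok
  c3: data parity 1, sent cp 1 → ok
Exactly one row (r1) and one column (c0) fail → the flipped bit is at their intersection.

row 1, column 0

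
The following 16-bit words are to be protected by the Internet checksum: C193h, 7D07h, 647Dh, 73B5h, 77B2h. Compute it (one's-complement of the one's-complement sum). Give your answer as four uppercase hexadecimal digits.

One's-complement addition (fold any carry out of bit 15 back into bit 0):
  0xC193 + 0x7D07 = 0x13E9A → wrap carry → 0x3E9B
  0x3E9B + 0x647D = 0x0A318
  0xA318 + 0x73B5 = 0x116CD → wrap carry → 0x16CE
  0x16CE + 0x77B2 = 0x08E80
One's-complement sum = 0x8E80.
Checksum = ~0x8E80 & 0xFFFF = 0x717F.

717F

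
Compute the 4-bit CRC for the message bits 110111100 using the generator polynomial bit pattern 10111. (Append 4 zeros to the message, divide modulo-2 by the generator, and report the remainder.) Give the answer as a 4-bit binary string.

0101

Append 4 zeros: 1101111000000. Divide by 10111 (XOR where the leading bit is 1):
  pos 0: 11011 XOR 10111 = 01100
  pos 1: 11001 XOR 10111 = 01110
  pos 2: 11101 XOR 10111 = 01010
  pos 3: 10100 XOR 10111 = 00011
  pos 6: 11000 XOR 10111 = 01111
  pos 7: 11110 XOR 10111 = 01001
  pos 8: 10010 XOR 10111 = 00101
Remainder (last 4 bits) = 0101. This is the CRC / FCS.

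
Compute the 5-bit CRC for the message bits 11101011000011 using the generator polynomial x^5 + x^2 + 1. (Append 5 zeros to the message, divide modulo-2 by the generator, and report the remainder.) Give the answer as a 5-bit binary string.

10000

Append 5 zeros: 1110101100001100000. Divide by 100101 (XOR where the leading bit is 1):
  pos 0: 111010 XOR 100101 = 011111
  pos 1: 111111 XOR 100101 = 011010
  pos 2: 110101 XOR 100101 = 010000
  pos 3: 100000 XOR 100101 = 000101
  pos 6: 101000 XOR 100101 = 001101
  pos 8: 110111 XOR 100101 = 010010
  pos 9: 100100 XOR 100101 = 000001
Remainder (last 5 bits) = 10000. This is the CRC / FCS.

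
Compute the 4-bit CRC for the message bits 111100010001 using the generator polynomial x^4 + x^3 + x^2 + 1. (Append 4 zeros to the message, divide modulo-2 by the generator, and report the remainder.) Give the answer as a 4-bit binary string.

0101

Append 4 zeros: 1111000100010000. Divide by 11101 (XOR where the leading bit is 1):
  pos 0: 11110 XOR 11101 = 00011
  pos 3: 11001 XOR 11101 = 00100
  pos 5: 10000 XOR 11101 = 01101
  pos 6: 11010 XOR 11101 = 00111
  pos 8: 11110 XOR 11101 = 00011
  pos 11: 11000 XOR 11101 = 00101
Remainder (last 4 bits) = 0101. This is the CRC / FCS.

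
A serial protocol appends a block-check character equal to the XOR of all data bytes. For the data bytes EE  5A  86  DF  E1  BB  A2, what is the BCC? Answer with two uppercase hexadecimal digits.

15

XOR the bytes together:
  start with 0xEE
  0xEE ⊕ 0x5A = 0xB4
  0xB4 ⊕ 0x86 = 0x32
  0x32 ⊕ 0xDF = 0xED
  0xED ⊕ 0xE1 = 0x0C
  0x0C ⊕ 0xBB = 0xB7
  0xB7 ⊕ 0xA2 = 0x15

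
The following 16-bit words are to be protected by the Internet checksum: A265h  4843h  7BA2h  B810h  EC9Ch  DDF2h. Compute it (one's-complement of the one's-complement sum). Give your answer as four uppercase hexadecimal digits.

One's-complement addition (fold any carry out of bit 15 back into bit 0):
  0xA265 + 0x4843 = 0x0EAA8
  0xEAA8 + 0x7BA2 = 0x1664A → wrap carry → 0x664B
  0x664B + 0xB810 = 0x11E5B → wrap carry → 0x1E5C
  0x1E5C + 0xEC9C = 0x10AF8 → wrap carry → 0x0AF9
  0x0AF9 + 0xDDF2 = 0x0E8EB
One's-complement sum = 0xE8EB.
Checksum = ~0xE8EB & 0xFFFF = 0x1714.

1714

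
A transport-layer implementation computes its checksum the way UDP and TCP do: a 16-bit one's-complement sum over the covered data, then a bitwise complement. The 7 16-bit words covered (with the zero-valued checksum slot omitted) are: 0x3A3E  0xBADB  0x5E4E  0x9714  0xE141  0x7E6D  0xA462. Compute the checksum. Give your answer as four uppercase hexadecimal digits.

One's-complement addition (fold any carry out of bit 15 back into bit 0):
  0x3A3E + 0xBADB = 0x0F519
  0xF519 + 0x5E4E = 0x15367 → wrap carry → 0x5368
  0x5368 + 0x9714 = 0x0EA7C
  0xEA7C + 0xE141 = 0x1CBBD → wrap carry → 0xCBBE
  0xCBBE + 0x7E6D = 0x14A2B → wrap carry → 0x4A2C
  0x4A2C + 0xA462 = 0x0EE8E
One's-complement sum = 0xEE8E.
Checksum = ~0xEE8E & 0xFFFF = 0x1171.

1171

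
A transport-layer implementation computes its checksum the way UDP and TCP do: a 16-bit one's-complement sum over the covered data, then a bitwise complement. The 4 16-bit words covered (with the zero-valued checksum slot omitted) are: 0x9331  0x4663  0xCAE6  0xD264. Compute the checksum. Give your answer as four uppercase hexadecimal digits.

One's-complement addition (fold any carry out of bit 15 back into bit 0):
  0x9331 + 0x4663 = 0x0D994
  0xD994 + 0xCAE6 = 0x1A47A → wrap carry → 0xA47B
  0xA47B + 0xD264 = 0x176DF → wrap carry → 0x76E0
One's-complement sum = 0x76E0.
Checksum = ~0x76E0 & 0xFFFF = 0x891F.

891F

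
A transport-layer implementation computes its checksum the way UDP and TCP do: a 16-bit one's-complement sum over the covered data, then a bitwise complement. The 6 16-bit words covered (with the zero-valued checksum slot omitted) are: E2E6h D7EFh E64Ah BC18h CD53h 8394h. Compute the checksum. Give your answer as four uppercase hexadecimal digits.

One's-complement addition (fold any carry out of bit 15 back into bit 0):
  0xE2E6 + 0xD7EF = 0x1BAD5 → wrap carry → 0xBAD6
  0xBAD6 + 0xE64A = 0x1A120 → wrap carry → 0xA121
  0xA121 + 0xBC18 = 0x15D39 → wrap carry → 0x5D3A
  0x5D3A + 0xCD53 = 0x12A8D → wrap carry → 0x2A8E
  0x2A8E + 0x8394 = 0x0AE22
One's-complement sum = 0xAE22.
Checksum = ~0xAE22 & 0xFFFF = 0x51DD.

51DD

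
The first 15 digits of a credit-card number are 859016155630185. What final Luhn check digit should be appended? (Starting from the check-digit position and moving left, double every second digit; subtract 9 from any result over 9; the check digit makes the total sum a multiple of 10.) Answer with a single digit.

0

Partial digits right→left: 5 8 1 0 3 6 5 5 1 6 1 0 9 5 8
Double every second digit counting from the check-digit position (so the 1st, 3rd, 5th, ... of the partial from the right).
  doubled (with −9 where >9): 1 2 6 1 2 2 9 7 → sum 30
  kept as-is: 8 0 6 5 6 0 5 → sum 30
Total = 30 + 30 = 60.
Check digit = (10 − (60 mod 10)) mod 10 = 0.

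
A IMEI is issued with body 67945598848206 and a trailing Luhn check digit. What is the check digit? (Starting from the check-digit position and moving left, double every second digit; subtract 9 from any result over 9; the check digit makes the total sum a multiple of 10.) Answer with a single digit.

9

Partial digits right→left: 6 0 2 8 4 8 8 9 5 5 4 9 7 6
Double every second digit counting from the check-digit position (so the 1st, 3rd, 5th, ... of the partial from the right).
  doubled (with −9 where >9): 3 4 8 7 1 8 5 → sum 36
  kept as-is: 0 8 8 9 5 9 6 → sum 45
Total = 36 + 45 = 81.
Check digit = (10 − (81 mod 10)) mod 10 = 9.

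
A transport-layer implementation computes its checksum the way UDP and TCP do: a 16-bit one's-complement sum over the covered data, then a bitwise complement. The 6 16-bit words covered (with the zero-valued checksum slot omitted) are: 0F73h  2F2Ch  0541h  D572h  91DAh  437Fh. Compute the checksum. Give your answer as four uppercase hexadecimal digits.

One's-complement addition (fold any carry out of bit 15 back into bit 0):
  0x0F73 + 0x2F2C = 0x03E9F
  0x3E9F + 0x0541 = 0x043E0
  0x43E0 + 0xD572 = 0x11952 → wrap carry → 0x1953
  0x1953 + 0x91DA = 0x0AB2D
  0xAB2D + 0x437F = 0x0EEAC
One's-complement sum = 0xEEAC.
Checksum = ~0xEEAC & 0xFFFF = 0x1153.

1153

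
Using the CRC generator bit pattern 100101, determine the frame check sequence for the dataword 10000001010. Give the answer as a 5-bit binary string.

Append 5 zeros: 1000000101000000. Divide by 100101 (XOR where the leading bit is 1):
  pos 0: 100000 XOR 100101 = 000101
  pos 3: 101010 XOR 100101 = 001111
  pos 5: 111110 XOR 100101 = 011011
  pos 6: 110110 XOR 100101 = 010011
  pos 7: 100110 XOR 100101 = 000011
Remainder (last 5 bits) = 11000. This is the CRC / FCS.

11000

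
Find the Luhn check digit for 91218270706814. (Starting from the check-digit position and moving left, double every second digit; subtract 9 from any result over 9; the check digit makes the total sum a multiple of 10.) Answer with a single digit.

Partial digits right→left: 4 1 8 6 0 7 0 7 2 8 1 2 1 9
Double every second digit counting from the check-digit position (so the 1st, 3rd, 5th, ... of the partial from the right).
  doubled (with −9 where >9): 8 7 0 0 4 2 2 → sum 23
  kept as-is: 1 6 7 7 8 2 9 → sum 40
Total = 23 + 40 = 63.
Check digit = (10 − (63 mod 10)) mod 10 = 7.

7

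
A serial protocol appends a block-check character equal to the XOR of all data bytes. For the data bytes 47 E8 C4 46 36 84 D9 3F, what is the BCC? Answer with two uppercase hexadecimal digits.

79

XOR the bytes together:
  start with 0x47
  0x47 ⊕ 0xE8 = 0xAF
  0xAF ⊕ 0xC4 = 0x6B
  0x6B ⊕ 0x46 = 0x2D
  0x2D ⊕ 0x36 = 0x1B
  0x1B ⊕ 0x84 = 0x9F
  0x9F ⊕ 0xD9 = 0x46
  0x46 ⊕ 0x3F = 0x79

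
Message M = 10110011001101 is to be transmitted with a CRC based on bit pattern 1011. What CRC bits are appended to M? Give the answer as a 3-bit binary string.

110

Append 3 zeros: 10110011001101000. Divide by 1011 (XOR where the leading bit is 1):
  pos 0: 1011 XOR 1011 = 0000
  pos 6: 1100 XOR 1011 = 0111
  pos 7: 1111 XOR 1011 = 0100
  pos 8: 1001 XOR 1011 = 0010
  pos 10: 1001 XOR 1011 = 0010
  pos 12: 1000 XOR 1011 = 0011
Remainder (last 3 bits) = 110. This is the CRC / FCS.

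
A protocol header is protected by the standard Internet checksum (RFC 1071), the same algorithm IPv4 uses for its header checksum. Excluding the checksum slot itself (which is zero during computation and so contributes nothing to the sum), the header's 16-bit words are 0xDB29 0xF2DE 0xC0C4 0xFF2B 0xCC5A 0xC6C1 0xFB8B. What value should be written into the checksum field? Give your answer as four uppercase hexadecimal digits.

E35D

One's-complement addition (fold any carry out of bit 15 back into bit 0):
  0xDB29 + 0xF2DE = 0x1CE07 → wrap carry → 0xCE08
  0xCE08 + 0xC0C4 = 0x18ECC → wrap carry → 0x8ECD
  0x8ECD + 0xFF2B = 0x18DF8 → wrap carry → 0x8DF9
  0x8DF9 + 0xCC5A = 0x15A53 → wrap carry → 0x5A54
  0x5A54 + 0xC6C1 = 0x12115 → wrap carry → 0x2116
  0x2116 + 0xFB8B = 0x11CA1 → wrap carry → 0x1CA2
One's-complement sum = 0x1CA2.
Checksum = ~0x1CA2 & 0xFFFF = 0xE35D.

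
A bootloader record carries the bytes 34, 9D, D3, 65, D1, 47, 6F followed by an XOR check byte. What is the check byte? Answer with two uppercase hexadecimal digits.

XOR the bytes together:
  start with 0x34
  0x34 ⊕ 0x9D = 0xA9
  0xA9 ⊕ 0xD3 = 0x7A
  0x7A ⊕ 0x65 = 0x1F
  0x1F ⊕ 0xD1 = 0xCE
  0xCE ⊕ 0x47 = 0x89
  0x89 ⊕ 0x6F = 0xE6

E6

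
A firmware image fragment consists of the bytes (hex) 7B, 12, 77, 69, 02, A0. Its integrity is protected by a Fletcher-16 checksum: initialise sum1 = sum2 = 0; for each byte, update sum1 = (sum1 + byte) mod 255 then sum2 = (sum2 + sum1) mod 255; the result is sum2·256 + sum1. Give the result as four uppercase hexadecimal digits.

FD11

Running sums (mod 255):
  after byte 0 (7B): sum1=123, sum2=123
  after byte 1 (12): sum1=141, sum2=9
  after byte 2 (77): sum1=5, sum2=14
  after byte 3 (69): sum1=110, sum2=124
  after byte 4 (02): sum1=112, sum2=236
  after byte 5 (A0): sum1=17, sum2=253
Checksum = sum2·256 + sum1 = 253·256 + 17 = 64785 = 0xFD11.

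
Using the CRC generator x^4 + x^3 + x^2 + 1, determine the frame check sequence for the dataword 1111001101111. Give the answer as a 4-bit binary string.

Append 4 zeros: 11110011011110000. Divide by 11101 (XOR where the leading bit is 1):
  pos 0: 11110 XOR 11101 = 00011
  pos 3: 11011 XOR 11101 = 00110
  pos 5: 11001 XOR 11101 = 00100
  pos 7: 10011 XOR 11101 = 01110
  pos 8: 11101 XOR 11101 = 00000
Remainder (last 4 bits) = 0000. This is the CRC / FCS.

0000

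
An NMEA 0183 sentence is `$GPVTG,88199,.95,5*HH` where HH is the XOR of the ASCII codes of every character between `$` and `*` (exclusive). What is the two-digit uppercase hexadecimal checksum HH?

XOR the ASCII codes of the payload characters:
  'G' = 0x47 → acc = 0x47
  'P' = 0x50 → acc = 0x17
  'V' = 0x56 → acc = 0x41
  'T' = 0x54 → acc = 0x15
  'G' = 0x47 → acc = 0x52
  ',' = 0x2C → acc = 0x7E
  '8' = 0x38 → acc = 0x46
  '8' = 0x38 → acc = 0x7E
  '1' = 0x31 → acc = 0x4F
  '9' = 0x39 → acc = 0x76
  '9' = 0x39 → acc = 0x4F
  ',' = 0x2C → acc = 0x63
  '.' = 0x2E → acc = 0x4D
  '9' = 0x39 → acc = 0x74
  '5' = 0x35 → acc = 0x41
  ',' = 0x2C → acc = 0x6D
  '5' = 0x35 → acc = 0x58
Checksum = 0x58.

58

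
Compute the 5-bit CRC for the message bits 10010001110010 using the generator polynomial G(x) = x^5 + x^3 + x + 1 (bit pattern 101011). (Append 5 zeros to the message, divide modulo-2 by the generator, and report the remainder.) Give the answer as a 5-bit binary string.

11101

Append 5 zeros: 1001000111001000000. Divide by 101011 (XOR where the leading bit is 1):
  pos 0: 100100 XOR 101011 = 001111
  pos 2: 111101 XOR 101011 = 010110
  pos 3: 101101 XOR 101011 = 000110
  pos 6: 110100 XOR 101011 = 011111
  pos 7: 111111 XOR 101011 = 010100
  pos 8: 101000 XOR 101011 = 000011
  pos 12: 110000 XOR 101011 = 011011
  pos 13: 110110 XOR 101011 = 011101
Remainder (last 5 bits) = 11101. This is the CRC / FCS.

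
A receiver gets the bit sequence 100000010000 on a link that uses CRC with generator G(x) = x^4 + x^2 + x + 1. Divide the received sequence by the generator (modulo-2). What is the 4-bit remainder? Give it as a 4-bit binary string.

Modulo-2 division of 100000010000 by 10111:
  pos 0: 10000 XOR 10111 = 00111
  pos 2: 11100 XOR 10111 = 01011
  pos 3: 10111 XOR 10111 = 00000
Remainder = 0000 (zero — the frame passes the CRC check).

0000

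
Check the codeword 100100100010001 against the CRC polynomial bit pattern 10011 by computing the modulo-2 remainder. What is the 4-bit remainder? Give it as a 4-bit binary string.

Modulo-2 division of 100100100010001 by 10011:
  pos 0: 10010 XOR 10011 = 00001
  pos 4: 10100 XOR 10011 = 00111
  pos 6: 11101 XOR 10011 = 01110
  pos 7: 11100 XOR 10011 = 01111
  pos 8: 11110 XOR 10011 = 01101
  pos 9: 11010 XOR 10011 = 01001
  pos 10: 10011 XOR 10011 = 00000
Remainder = 0000 (zero — the frame passes the CRC check).

0000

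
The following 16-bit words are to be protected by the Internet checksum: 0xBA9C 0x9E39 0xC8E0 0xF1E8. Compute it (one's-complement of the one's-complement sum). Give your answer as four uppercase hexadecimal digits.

EC5F

One's-complement addition (fold any carry out of bit 15 back into bit 0):
  0xBA9C + 0x9E39 = 0x158D5 → wrap carry → 0x58D6
  0x58D6 + 0xC8E0 = 0x121B6 → wrap carry → 0x21B7
  0x21B7 + 0xF1E8 = 0x1139F → wrap carry → 0x13A0
One's-complement sum = 0x13A0.
Checksum = ~0x13A0 & 0xFFFF = 0xEC5F.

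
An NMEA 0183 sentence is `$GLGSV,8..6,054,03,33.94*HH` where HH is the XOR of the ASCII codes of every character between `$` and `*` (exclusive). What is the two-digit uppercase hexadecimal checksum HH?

56

XOR the ASCII codes of the payload characters:
  'G' = 0x47 → acc = 0x47
  'L' = 0x4C → acc = 0x0B
  'G' = 0x47 → acc = 0x4C
  'S' = 0x53 → acc = 0x1F
  'V' = 0x56 → acc = 0x49
  ',' = 0x2C → acc = 0x65
  '8' = 0x38 → acc = 0x5D
  '.' = 0x2E → acc = 0x73
  '.' = 0x2E → acc = 0x5D
  '6' = 0x36 → acc = 0x6B
  ',' = 0x2C → acc = 0x47
  '0' = 0x30 → acc = 0x77
  '5' = 0x35 → acc = 0x42
  '4' = 0x34 → acc = 0x76
  ',' = 0x2C → acc = 0x5A
  '0' = 0x30 → acc = 0x6A
  '3' = 0x33 → acc = 0x59
  ',' = 0x2C → acc = 0x75
  '3' = 0x33 → acc = 0x46
  '3' = 0x33 → acc = 0x75
  '.' = 0x2E → acc = 0x5B
  '9' = 0x39 → acc = 0x62
  '4' = 0x34 → acc = 0x56
Checksum = 0x56.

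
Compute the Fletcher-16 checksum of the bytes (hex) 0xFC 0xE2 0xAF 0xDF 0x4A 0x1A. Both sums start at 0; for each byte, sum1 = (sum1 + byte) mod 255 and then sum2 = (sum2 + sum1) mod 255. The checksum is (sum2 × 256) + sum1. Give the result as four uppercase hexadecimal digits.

69D3

Running sums (mod 255):
  after byte 0 (0xFC): sum1=252, sum2=252
  after byte 1 (0xE2): sum1=223, sum2=220
  after byte 2 (0xAF): sum1=143, sum2=108
  after byte 3 (0xDF): sum1=111, sum2=219
  after byte 4 (0x4A): sum1=185, sum2=149
  after byte 5 (0x1A): sum1=211, sum2=105
Checksum = sum2·256 + sum1 = 105·256 + 211 = 27091 = 0x69D3.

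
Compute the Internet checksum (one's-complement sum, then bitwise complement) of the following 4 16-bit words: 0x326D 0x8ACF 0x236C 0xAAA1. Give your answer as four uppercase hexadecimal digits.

One's-complement addition (fold any carry out of bit 15 back into bit 0):
  0x326D + 0x8ACF = 0x0BD3C
  0xBD3C + 0x236C = 0x0E0A8
  0xE0A8 + 0xAAA1 = 0x18B49 → wrap carry → 0x8B4A
One's-complement sum = 0x8B4A.
Checksum = ~0x8B4A & 0xFFFF = 0x74B5.

74B5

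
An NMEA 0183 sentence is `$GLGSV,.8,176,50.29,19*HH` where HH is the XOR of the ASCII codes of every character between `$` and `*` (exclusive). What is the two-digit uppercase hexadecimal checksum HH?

47

XOR the ASCII codes of the payload characters:
  'G' = 0x47 → acc = 0x47
  'L' = 0x4C → acc = 0x0B
  'G' = 0x47 → acc = 0x4C
  'S' = 0x53 → acc = 0x1F
  'V' = 0x56 → acc = 0x49
  ',' = 0x2C → acc = 0x65
  '.' = 0x2E → acc = 0x4B
  '8' = 0x38 → acc = 0x73
  ',' = 0x2C → acc = 0x5F
  '1' = 0x31 → acc = 0x6E
  '7' = 0x37 → acc = 0x59
  '6' = 0x36 → acc = 0x6F
  ',' = 0x2C → acc = 0x43
  '5' = 0x35 → acc = 0x76
  '0' = 0x30 → acc = 0x46
  '.' = 0x2E → acc = 0x68
  '2' = 0x32 → acc = 0x5A
  '9' = 0x39 → acc = 0x63
  ',' = 0x2C → acc = 0x4F
  '1' = 0x31 → acc = 0x7E
  '9' = 0x39 → acc = 0x47
Checksum = 0x47.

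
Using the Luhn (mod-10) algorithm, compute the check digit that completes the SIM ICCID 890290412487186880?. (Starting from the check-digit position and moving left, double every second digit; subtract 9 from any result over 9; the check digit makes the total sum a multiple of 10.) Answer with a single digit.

2

Partial digits right→left: 0 8 8 6 8 1 7 8 4 2 1 4 0 9 2 0 9 8
Double every second digit counting from the check-digit position (so the 1st, 3rd, 5th, ... of the partial from the right).
  doubled (with −9 where >9): 0 7 7 5 8 2 0 4 9 → sum 42
  kept as-is: 8 6 1 8 2 4 9 0 8 → sum 46
Total = 42 + 46 = 88.
Check digit = (10 − (88 mod 10)) mod 10 = 2.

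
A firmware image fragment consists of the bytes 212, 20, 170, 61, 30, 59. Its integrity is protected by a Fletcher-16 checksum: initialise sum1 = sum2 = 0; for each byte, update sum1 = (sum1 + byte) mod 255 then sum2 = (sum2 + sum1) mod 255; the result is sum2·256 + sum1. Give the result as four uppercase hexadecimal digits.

3B2A

Running sums (mod 255):
  after byte 0 (212): sum1=212, sum2=212
  after byte 1 (20): sum1=232, sum2=189
  after byte 2 (170): sum1=147, sum2=81
  after byte 3 (61): sum1=208, sum2=34
  after byte 4 (30): sum1=238, sum2=17
  after byte 5 (59): sum1=42, sum2=59
Checksum = sum2·256 + sum1 = 59·256 + 42 = 15146 = 0x3B2A.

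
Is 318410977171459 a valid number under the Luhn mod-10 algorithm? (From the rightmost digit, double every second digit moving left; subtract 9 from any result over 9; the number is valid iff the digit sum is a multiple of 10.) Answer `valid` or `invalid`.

From the right, keep odd positions and double even positions (subtract 9 from any doubled value over 9):
  doubled (positions 2,4,...): 1 2 2 5 0 8 2 → sum 20
  kept (positions 1,3,...): 9 4 7 7 9 1 8 3 → sum 48
Total = 68.
68 mod 10 = 8, so the number is invalid.

invalid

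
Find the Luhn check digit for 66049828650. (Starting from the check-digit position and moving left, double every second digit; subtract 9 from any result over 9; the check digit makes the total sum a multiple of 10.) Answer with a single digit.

0

Partial digits right→left: 0 5 6 8 2 8 9 4 0 6 6
Double every second digit counting from the check-digit position (so the 1st, 3rd, 5th, ... of the partial from the right).
  doubled (with −9 where >9): 0 3 4 9 0 3 → sum 19
  kept as-is: 5 8 8 4 6 → sum 31
Total = 19 + 31 = 50.
Check digit = (10 − (50 mod 10)) mod 10 = 0.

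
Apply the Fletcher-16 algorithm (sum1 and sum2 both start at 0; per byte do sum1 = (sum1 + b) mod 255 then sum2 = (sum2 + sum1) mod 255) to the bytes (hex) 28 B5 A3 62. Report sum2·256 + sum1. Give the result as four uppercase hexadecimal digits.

6BE3

Running sums (mod 255):
  after byte 0 (28): sum1=40, sum2=40
  after byte 1 (B5): sum1=221, sum2=6
  after byte 2 (A3): sum1=129, sum2=135
  after byte 3 (62): sum1=227, sum2=107
Checksum = sum2·256 + sum1 = 107·256 + 227 = 27619 = 0x6BE3.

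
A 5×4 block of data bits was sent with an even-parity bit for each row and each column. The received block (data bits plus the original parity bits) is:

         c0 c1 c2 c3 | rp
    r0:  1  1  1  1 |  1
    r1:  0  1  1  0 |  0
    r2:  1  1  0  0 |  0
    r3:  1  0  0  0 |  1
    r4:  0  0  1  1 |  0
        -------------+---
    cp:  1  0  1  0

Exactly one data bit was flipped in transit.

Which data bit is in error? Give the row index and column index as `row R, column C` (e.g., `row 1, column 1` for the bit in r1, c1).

row 0, column 1

Recompute each row's even parity and compare to rp:
  r0: data parity 0, sent rp 1 → mismatch
  r1: data parity 0, sent rp 0 → ok
  r2: data parity 0, sent rp 0 → ok
  r3: data parity 1, sent rp 1 → ok
  r4: data parity 0, sent rp 0 → ok
Recompute each column's even parity and compare to cp:
  c0: data parity 1, sent cp 1 → ok
  c1: data parity 1, sent cp 0 → mismatch
  c2: data parity 1, sent cp 1 → ok
  c3: data parity 0, sent cp 0 → ok
Exactly one row (r0) and one column (c1) fail → the flipped bit is at their intersection.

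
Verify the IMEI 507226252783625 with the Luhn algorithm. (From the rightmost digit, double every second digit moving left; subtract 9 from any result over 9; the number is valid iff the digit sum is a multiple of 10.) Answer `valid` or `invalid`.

valid

From the right, keep odd positions and double even positions (subtract 9 from any doubled value over 9):
  doubled (positions 2,4,...): 4 6 5 1 3 4 0 → sum 23
  kept (positions 1,3,...): 5 6 8 2 2 2 7 5 → sum 37
Total = 60.
60 mod 10 = 0, so the number is valid.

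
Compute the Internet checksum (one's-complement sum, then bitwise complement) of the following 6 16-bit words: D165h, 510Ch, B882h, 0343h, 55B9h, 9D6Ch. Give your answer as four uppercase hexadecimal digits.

One's-complement addition (fold any carry out of bit 15 back into bit 0):
  0xD165 + 0x510C = 0x12271 → wrap carry → 0x2272
  0x2272 + 0xB882 = 0x0DAF4
  0xDAF4 + 0x0343 = 0x0DE37
  0xDE37 + 0x55B9 = 0x133F0 → wrap carry → 0x33F1
  0x33F1 + 0x9D6C = 0x0D15D
One's-complement sum = 0xD15D.
Checksum = ~0xD15D & 0xFFFF = 0x2EA2.

2EA2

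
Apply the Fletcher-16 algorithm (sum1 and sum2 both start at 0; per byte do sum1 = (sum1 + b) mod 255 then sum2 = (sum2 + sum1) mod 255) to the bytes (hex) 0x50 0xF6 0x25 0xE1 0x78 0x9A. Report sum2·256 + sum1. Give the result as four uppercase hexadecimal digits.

Running sums (mod 255):
  after byte 0 (0x50): sum1=80, sum2=80
  after byte 1 (0xF6): sum1=71, sum2=151
  after byte 2 (0x25): sum1=108, sum2=4
  after byte 3 (0xE1): sum1=78, sum2=82
  after byte 4 (0x78): sum1=198, sum2=25
  after byte 5 (0x9A): sum1=97, sum2=122
Checksum = sum2·256 + sum1 = 122·256 + 97 = 31329 = 0x7A61.

7A61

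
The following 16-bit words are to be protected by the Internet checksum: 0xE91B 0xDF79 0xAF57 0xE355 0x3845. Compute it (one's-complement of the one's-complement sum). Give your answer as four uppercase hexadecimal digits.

6C77

One's-complement addition (fold any carry out of bit 15 back into bit 0):
  0xE91B + 0xDF79 = 0x1C894 → wrap carry → 0xC895
  0xC895 + 0xAF57 = 0x177EC → wrap carry → 0x77ED
  0x77ED + 0xE355 = 0x15B42 → wrap carry → 0x5B43
  0x5B43 + 0x3845 = 0x09388
One's-complement sum = 0x9388.
Checksum = ~0x9388 & 0xFFFF = 0x6C77.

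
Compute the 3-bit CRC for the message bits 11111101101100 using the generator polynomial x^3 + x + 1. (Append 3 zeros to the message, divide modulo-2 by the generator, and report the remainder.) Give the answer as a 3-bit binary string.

111

Append 3 zeros: 11111101101100000. Divide by 1011 (XOR where the leading bit is 1):
  pos 0: 1111 XOR 1011 = 0100
  pos 1: 1001 XOR 1011 = 0010
  pos 3: 1010 XOR 1011 = 0001
  pos 6: 1110 XOR 1011 = 0101
  pos 7: 1011 XOR 1011 = 0000
  pos 11: 1000 XOR 1011 = 0011
  pos 13: 1100 XOR 1011 = 0111
Remainder (last 3 bits) = 111. This is the CRC / FCS.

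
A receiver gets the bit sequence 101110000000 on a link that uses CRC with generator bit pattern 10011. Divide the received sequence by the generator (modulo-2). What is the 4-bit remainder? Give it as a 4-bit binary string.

1010

Modulo-2 division of 101110000000 by 10011:
  pos 0: 10111 XOR 10011 = 00100
  pos 2: 10000 XOR 10011 = 00011
  pos 5: 11000 XOR 10011 = 01011
  pos 6: 10110 XOR 10011 = 00101
Remainder = 1010 (nonzero — an error is detected).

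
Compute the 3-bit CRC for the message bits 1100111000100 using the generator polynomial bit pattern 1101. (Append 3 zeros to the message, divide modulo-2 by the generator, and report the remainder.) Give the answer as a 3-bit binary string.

110

Append 3 zeros: 1100111000100000. Divide by 1101 (XOR where the leading bit is 1):
  pos 0: 1100 XOR 1101 = 0001
  pos 3: 1111 XOR 1101 = 0010
  pos 5: 1000 XOR 1101 = 0101
  pos 6: 1010 XOR 1101 = 0111
  pos 7: 1111 XOR 1101 = 0010
  pos 9: 1000 XOR 1101 = 0101
  pos 10: 1010 XOR 1101 = 0111
  pos 11: 1110 XOR 1101 = 0011
Remainder (last 3 bits) = 110. This is the CRC / FCS.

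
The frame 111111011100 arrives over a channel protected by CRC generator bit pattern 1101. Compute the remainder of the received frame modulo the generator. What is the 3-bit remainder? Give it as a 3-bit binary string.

101

Modulo-2 division of 111111011100 by 1101:
  pos 0: 1111 XOR 1101 = 0010
  pos 2: 1011 XOR 1101 = 0110
  pos 3: 1100 XOR 1101 = 0001
  pos 6: 1111 XOR 1101 = 0010
  pos 8: 1000 XOR 1101 = 0101
Remainder = 101 (nonzero — an error is detected).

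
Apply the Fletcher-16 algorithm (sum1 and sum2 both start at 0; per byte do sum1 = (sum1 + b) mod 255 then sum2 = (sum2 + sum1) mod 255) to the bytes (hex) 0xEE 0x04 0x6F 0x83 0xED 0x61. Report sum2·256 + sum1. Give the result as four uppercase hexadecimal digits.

Running sums (mod 255):
  after byte 0 (0xEE): sum1=238, sum2=238
  after byte 1 (0x04): sum1=242, sum2=225
  after byte 2 (0x6F): sum1=98, sum2=68
  after byte 3 (0x83): sum1=229, sum2=42
  after byte 4 (0xED): sum1=211, sum2=253
  after byte 5 (0x61): sum1=53, sum2=51
Checksum = sum2·256 + sum1 = 51·256 + 53 = 13109 = 0x3335.

3335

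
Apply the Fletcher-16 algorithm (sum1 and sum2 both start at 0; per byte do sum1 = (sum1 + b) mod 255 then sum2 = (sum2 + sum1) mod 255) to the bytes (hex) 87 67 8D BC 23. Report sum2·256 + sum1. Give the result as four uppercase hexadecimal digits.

Running sums (mod 255):
  after byte 0 (87): sum1=135, sum2=135
  after byte 1 (67): sum1=238, sum2=118
  after byte 2 (8D): sum1=124, sum2=242
  after byte 3 (BC): sum1=57, sum2=44
  after byte 4 (23): sum1=92, sum2=136
Checksum = sum2·256 + sum1 = 136·256 + 92 = 34908 = 0x885C.

885C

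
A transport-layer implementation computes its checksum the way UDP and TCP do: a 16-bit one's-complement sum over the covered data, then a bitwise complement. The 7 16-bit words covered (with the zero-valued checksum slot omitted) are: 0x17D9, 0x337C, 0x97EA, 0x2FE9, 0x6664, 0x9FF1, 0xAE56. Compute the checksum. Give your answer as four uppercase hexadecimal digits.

One's-complement addition (fold any carry out of bit 15 back into bit 0):
  0x17D9 + 0x337C = 0x04B55
  0x4B55 + 0x97EA = 0x0E33F
  0xE33F + 0x2FE9 = 0x11328 → wrap carry → 0x1329
  0x1329 + 0x6664 = 0x0798D
  0x798D + 0x9FF1 = 0x1197E → wrap carry → 0x197F
  0x197F + 0xAE56 = 0x0C7D5
One's-complement sum = 0xC7D5.
Checksum = ~0xC7D5 & 0xFFFF = 0x382A.

382A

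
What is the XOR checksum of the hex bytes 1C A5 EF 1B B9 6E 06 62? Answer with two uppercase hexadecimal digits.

FE

XOR the bytes together:
  start with 0x1C
  0x1C ⊕ 0xA5 = 0xB9
  0xB9 ⊕ 0xEF = 0x56
  0x56 ⊕ 0x1B = 0x4D
  0x4D ⊕ 0xB9 = 0xF4
  0xF4 ⊕ 0x6E = 0x9A
  0x9A ⊕ 0x06 = 0x9C
  0x9C ⊕ 0x62 = 0xFE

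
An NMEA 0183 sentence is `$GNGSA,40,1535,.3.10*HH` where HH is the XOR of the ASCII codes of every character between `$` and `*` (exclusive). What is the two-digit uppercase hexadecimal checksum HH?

XOR the ASCII codes of the payload characters:
  'G' = 0x47 → acc = 0x47
  'N' = 0x4E → acc = 0x09
  'G' = 0x47 → acc = 0x4E
  'S' = 0x53 → acc = 0x1D
  'A' = 0x41 → acc = 0x5C
  ',' = 0x2C → acc = 0x70
  '4' = 0x34 → acc = 0x44
  '0' = 0x30 → acc = 0x74
  ',' = 0x2C → acc = 0x58
  '1' = 0x31 → acc = 0x69
  '5' = 0x35 → acc = 0x5C
  '3' = 0x33 → acc = 0x6F
  '5' = 0x35 → acc = 0x5A
  ',' = 0x2C → acc = 0x76
  '.' = 0x2E → acc = 0x58
  '3' = 0x33 → acc = 0x6B
  '.' = 0x2E → acc = 0x45
  '1' = 0x31 → acc = 0x74
  '0' = 0x30 → acc = 0x44
Checksum = 0x44.

44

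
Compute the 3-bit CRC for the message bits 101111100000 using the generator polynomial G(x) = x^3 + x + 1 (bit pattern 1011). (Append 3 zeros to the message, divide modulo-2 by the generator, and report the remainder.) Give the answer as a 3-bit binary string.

101

Append 3 zeros: 101111100000000. Divide by 1011 (XOR where the leading bit is 1):
  pos 0: 1011 XOR 1011 = 0000
  pos 4: 1110 XOR 1011 = 0101
  pos 5: 1010 XOR 1011 = 0001
  pos 8: 1000 XOR 1011 = 0011
  pos 10: 1100 XOR 1011 = 0111
  pos 11: 1110 XOR 1011 = 0101
Remainder (last 3 bits) = 101. This is the CRC / FCS.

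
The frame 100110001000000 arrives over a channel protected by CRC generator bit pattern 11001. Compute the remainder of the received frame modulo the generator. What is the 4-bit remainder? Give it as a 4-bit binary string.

0100

Modulo-2 division of 100110001000000 by 11001:
  pos 0: 10011 XOR 11001 = 01010
  pos 1: 10100 XOR 11001 = 01101
  pos 2: 11010 XOR 11001 = 00011
  pos 5: 11010 XOR 11001 = 00011
  pos 8: 11000 XOR 11001 = 00001
Remainder = 0100 (nonzero — an error is detected).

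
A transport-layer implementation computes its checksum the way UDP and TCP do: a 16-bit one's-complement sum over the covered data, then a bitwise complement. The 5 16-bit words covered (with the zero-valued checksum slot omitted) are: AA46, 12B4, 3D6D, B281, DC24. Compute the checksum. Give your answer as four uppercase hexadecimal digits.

One's-complement addition (fold any carry out of bit 15 back into bit 0):
  0xAA46 + 0x12B4 = 0x0BCFA
  0xBCFA + 0x3D6D = 0x0FA67
  0xFA67 + 0xB281 = 0x1ACE8 → wrap carry → 0xACE9
  0xACE9 + 0xDC24 = 0x1890D → wrap carry → 0x890E
One's-complement sum = 0x890E.
Checksum = ~0x890E & 0xFFFF = 0x76F1.

76F1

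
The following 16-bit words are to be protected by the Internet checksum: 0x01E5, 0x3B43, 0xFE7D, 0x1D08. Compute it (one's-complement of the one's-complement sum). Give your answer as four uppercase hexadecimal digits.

A751

One's-complement addition (fold any carry out of bit 15 back into bit 0):
  0x01E5 + 0x3B43 = 0x03D28
  0x3D28 + 0xFE7D = 0x13BA5 → wrap carry → 0x3BA6
  0x3BA6 + 0x1D08 = 0x058AE
One's-complement sum = 0x58AE.
Checksum = ~0x58AE & 0xFFFF = 0xA751.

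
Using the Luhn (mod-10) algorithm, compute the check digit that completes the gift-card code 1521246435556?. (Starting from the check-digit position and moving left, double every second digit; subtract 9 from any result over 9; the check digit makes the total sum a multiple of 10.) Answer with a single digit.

Partial digits right→left: 6 5 5 5 3 4 6 4 2 1 2 5 1
Double every second digit counting from the check-digit position (so the 1st, 3rd, 5th, ... of the partial from the right).
  doubled (with −9 where >9): 3 1 6 3 4 4 2 → sum 23
  kept as-is: 5 5 4 4 1 5 → sum 24
Total = 23 + 24 = 47.
Check digit = (10 − (47 mod 10)) mod 10 = 3.

3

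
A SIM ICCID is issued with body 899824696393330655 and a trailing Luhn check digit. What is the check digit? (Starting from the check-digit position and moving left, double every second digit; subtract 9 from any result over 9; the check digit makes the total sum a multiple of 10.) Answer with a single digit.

Partial digits right→left: 5 5 6 0 3 3 3 9 3 6 9 6 4 2 8 9 9 8
Double every second digit counting from the check-digit position (so the 1st, 3rd, 5th, ... of the partial from the right).
  doubled (with −9 where >9): 1 3 6 6 6 9 8 7 9 → sum 55
  kept as-is: 5 0 3 9 6 6 2 9 8 → sum 48
Total = 55 + 48 = 103.
Check digit = (10 − (103 mod 10)) mod 10 = 7.

7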